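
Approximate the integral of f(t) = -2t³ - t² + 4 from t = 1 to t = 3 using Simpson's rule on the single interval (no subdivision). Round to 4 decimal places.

-40.6667

S = (b−a)/6 · [f(1) + 4f(2) + f(3)] = 0.333333·[1 + 4·(-16) + (-59)] = -40.6667.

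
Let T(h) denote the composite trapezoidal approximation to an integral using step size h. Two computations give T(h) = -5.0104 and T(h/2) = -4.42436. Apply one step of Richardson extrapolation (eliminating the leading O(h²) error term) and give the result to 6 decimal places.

R = (4·T(h/2) − T(h)) / 3 = (4·(-4.42436) − (-5.0104))/3 = (-12.68704)/3 = -4.229013.

-4.229013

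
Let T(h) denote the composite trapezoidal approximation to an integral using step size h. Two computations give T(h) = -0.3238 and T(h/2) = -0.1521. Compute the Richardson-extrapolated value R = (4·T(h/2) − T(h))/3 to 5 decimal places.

R = (4·T(h/2) − T(h)) / 3 = (4·(-0.1521) − (-0.3238))/3 = (-0.2846)/3 = -0.09487.

-0.09487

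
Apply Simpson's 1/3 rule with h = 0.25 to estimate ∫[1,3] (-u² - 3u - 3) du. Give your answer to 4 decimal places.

-26.6667

h = (3 − 1)/8 = 0.25.
Nodes u₀,…,u₈ = 1, 1.25, 1.5, 1.75, 2, 2.25, 2.5, 2.75, 3.
f(u) = -u² - 3u - 3: f₀=-7, f₁=-8.3125, f₂=-9.75, f₃=-11.3125, f₄=-13, f₅=-14.8125, f₆=-16.75, f₇=-18.8125, f₈=-21.
(h/3)·[f₀ + 4f₁ + 2f₂ + 4f₃ + 2f₄ + 4f₅ + 2f₆ + 4f₇ + f₈] = 0.083333·(-320) = -26.6667.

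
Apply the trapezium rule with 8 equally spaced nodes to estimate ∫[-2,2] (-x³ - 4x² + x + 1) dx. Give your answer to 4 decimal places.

-18.2041

h = (2 − (-2))/7 = 0.571429.
Nodes x₀,…,x₇ = -2, -1.428571, -0.857143, -0.285714, 0.285714, 0.857143, 1.428571, 2.
f(x) = -x³ - 4x² + x + 1: f₀=-9, f₁=-5.676385, f₂=-2.166181, f₃=0.411079, f₄=0.935860, f₅=-1.711370, f₆=-8.650146, f₇=-21.
(h/2)·[f₀ + 2f₁ + 2f₂ + 2f₃ + 2f₄ + 2f₅ + 2f₆ + f₇] = 0.285714·(-63.714286) = -18.2041.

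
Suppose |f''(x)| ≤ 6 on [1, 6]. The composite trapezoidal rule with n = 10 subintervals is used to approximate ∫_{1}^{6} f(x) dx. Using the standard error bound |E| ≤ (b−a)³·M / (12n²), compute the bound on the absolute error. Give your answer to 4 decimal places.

|E| ≤ (5)³·6 / (12·10²) = 750/1200 = 0.6250.

0.6250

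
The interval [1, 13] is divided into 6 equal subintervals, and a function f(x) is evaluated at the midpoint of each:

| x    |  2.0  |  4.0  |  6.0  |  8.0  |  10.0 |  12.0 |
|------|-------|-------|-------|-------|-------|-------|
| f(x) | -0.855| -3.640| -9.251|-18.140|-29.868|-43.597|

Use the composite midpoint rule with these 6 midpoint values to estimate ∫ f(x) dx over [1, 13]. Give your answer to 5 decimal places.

-210.70200

h = 2, n = 6.
h·[y(m₁) + y(m₂) + y(m₃) + y(m₄) + y(m₅) + y(m₆)] = 2·(-105.351) = -210.70200.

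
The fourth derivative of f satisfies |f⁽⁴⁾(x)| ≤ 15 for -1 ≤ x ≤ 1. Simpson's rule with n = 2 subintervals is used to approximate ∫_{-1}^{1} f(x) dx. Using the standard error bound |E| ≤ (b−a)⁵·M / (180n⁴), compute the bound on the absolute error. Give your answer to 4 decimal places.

0.1667

|E| ≤ (2)⁵·15 / (180·2⁴) = 480/2880 = 0.1667.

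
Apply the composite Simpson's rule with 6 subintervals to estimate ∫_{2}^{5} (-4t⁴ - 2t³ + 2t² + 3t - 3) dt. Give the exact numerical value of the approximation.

h = (5 − 2)/6 = 0.5.
Nodes t₀,…,t₆ = 2, 2.5, 3, 3.5, 4, 4.5, 5.
f(t) = -4t⁴ - 2t³ + 2t² + 3t - 3: f₀=-69, f₁=-170.5, f₂=-354, f₃=-654, f₄=-1111, f₅=-1771.5, f₆=-2688.
(h/3)·[f₀ + 4f₁ + 2f₂ + 4f₃ + 2f₄ + 4f₅ + f₆] = 0.166667·(-16071) = -2678.5.

-2678.5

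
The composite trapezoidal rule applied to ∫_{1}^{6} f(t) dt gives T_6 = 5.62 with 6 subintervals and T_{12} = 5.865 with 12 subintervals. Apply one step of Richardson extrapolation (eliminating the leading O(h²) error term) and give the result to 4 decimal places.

5.9467

R = (4·T_{12} − T_6) / 3 = (4·5.865 − 5.62)/3 = (17.840)/3 = 5.9467.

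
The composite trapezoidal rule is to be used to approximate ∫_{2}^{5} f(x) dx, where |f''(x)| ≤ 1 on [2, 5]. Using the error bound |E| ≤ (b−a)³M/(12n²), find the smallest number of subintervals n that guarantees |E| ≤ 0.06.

Need 27/(12n²) ≤ 0.06.
n² ≥ 27/(12·0.06) = 37.5 ⇒ n ≥ 6.1237, so the smallest n is 7.

7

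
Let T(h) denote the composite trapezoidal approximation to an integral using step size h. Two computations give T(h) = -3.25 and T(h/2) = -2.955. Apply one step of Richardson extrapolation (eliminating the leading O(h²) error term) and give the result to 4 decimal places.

R = (4·T(h/2) − T(h)) / 3 = (4·(-2.955) − (-3.25))/3 = (-8.570)/3 = -2.8567.

-2.8567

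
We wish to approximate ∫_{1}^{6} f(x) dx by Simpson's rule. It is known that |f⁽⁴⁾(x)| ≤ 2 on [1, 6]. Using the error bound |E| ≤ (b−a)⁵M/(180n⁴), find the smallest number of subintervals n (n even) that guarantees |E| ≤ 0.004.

10

Need 6250/(180n⁴) ≤ 0.004.
n⁴ ≥ 6250/(180·0.004) = 8680.56 ⇒ n ≥ 9.6524, so the smallest even n is 10. (n must be even for Simpson's rule.)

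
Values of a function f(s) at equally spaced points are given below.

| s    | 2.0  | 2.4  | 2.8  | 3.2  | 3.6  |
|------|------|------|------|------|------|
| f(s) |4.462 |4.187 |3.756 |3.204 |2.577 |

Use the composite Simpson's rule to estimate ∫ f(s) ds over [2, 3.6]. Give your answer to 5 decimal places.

h = 0.4, n = 4.
(h/3)·[y₀ + 4y₁ + 2y₂ + 4y₃ + y₄] = 0.133333·(44.115) = 5.88200.

5.88200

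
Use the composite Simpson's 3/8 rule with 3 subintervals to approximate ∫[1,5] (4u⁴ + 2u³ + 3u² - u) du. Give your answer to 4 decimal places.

h = (5 − 1)/3 = 1.333333.
Nodes u₀,…,u₃ = 1, 2.333333, 3.666667, 5.
f(u) = 4u⁴ + 2u³ + 3u² - u: f₀=8, f₁=157.975309, f₂=858.271605, f₃=2820.
(3h/8)·[f₀ + 3f₁ + 3f₂ + f₃] = 0.5·(5876.740741) = 2938.3704.

2938.3704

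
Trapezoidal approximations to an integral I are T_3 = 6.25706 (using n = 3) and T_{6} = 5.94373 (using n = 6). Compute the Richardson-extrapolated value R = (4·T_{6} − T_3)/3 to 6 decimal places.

R = (4·T_{6} − T_3) / 3 = (4·5.94373 − 6.25706)/3 = (17.51786)/3 = 5.839287.

5.839287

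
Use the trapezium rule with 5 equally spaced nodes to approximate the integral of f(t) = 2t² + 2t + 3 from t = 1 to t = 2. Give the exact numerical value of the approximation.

h = (2 − 1)/4 = 0.25.
Nodes t₀,…,t₄ = 1, 1.25, 1.5, 1.75, 2.
f(t) = 2t² + 2t + 3: f₀=7, f₁=8.625, f₂=10.5, f₃=12.625, f₄=15.
(h/2)·[f₀ + 2f₁ + 2f₂ + 2f₃ + f₄] = 0.125·(85.5) = 10.6875.

10.6875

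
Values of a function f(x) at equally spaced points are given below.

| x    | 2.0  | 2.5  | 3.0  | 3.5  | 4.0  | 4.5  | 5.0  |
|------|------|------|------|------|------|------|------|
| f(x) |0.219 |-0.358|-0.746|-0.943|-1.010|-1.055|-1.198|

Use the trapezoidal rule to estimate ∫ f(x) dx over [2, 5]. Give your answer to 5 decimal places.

h = 0.5, n = 6.
(h/2)·[y₀ + 2y₁ + 2y₂ + 2y₃ + 2y₄ + 2y₅ + y₆] = 0.25·(-9.203) = -2.30075.

-2.30075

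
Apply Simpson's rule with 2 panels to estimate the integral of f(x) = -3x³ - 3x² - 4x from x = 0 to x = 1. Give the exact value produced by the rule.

-3.75

h = (1 − 0)/2 = 0.5.
Nodes x₀,…,x₂ = 0, 0.5, 1.
f(x) = -3x³ - 3x² - 4x: f₀=0, f₁=-3.125, f₂=-10.
(h/3)·[f₀ + 4f₁ + f₂] = 0.166667·(-22.5) = -3.75.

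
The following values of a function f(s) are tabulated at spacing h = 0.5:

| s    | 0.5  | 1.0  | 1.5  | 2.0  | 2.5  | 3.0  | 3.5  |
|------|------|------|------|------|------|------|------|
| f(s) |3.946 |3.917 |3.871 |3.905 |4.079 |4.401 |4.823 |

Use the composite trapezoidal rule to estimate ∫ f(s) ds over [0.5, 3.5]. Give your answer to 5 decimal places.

h = 0.5, n = 6.
(h/2)·[y₀ + 2y₁ + 2y₂ + 2y₃ + 2y₄ + 2y₅ + y₆] = 0.25·(49.115) = 12.27875.

12.27875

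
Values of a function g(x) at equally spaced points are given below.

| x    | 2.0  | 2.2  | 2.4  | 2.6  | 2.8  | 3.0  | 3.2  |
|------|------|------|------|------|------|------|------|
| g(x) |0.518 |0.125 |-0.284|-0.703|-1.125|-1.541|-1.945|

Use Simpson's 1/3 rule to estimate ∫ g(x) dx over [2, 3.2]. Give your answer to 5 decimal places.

-0.84807

h = 0.2, n = 6.
(h/3)·[y₀ + 4y₁ + 2y₂ + 4y₃ + 2y₄ + 4y₅ + y₆] = 0.066667·(-12.721) = -0.84807.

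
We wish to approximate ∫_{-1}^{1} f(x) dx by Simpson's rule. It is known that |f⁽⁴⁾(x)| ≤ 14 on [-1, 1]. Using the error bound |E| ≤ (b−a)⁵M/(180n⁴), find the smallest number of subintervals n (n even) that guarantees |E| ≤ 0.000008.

Need 448/(180n⁴) ≤ 0.000008.
n⁴ ≥ 448/(180·0.000008) = 311111 ⇒ n ≥ 23.6172, so the smallest even n is 24. (n must be even for Simpson's rule.)

24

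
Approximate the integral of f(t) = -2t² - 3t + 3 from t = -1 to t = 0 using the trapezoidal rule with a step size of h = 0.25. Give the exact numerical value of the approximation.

h = (0 − (-1))/4 = 0.25.
Nodes t₀,…,t₄ = -1, -0.75, -0.5, -0.25, 0.
f(t) = -2t² - 3t + 3: f₀=4, f₁=4.125, f₂=4, f₃=3.625, f₄=3.
(h/2)·[f₀ + 2f₁ + 2f₂ + 2f₃ + f₄] = 0.125·(30.5) = 3.8125.

3.8125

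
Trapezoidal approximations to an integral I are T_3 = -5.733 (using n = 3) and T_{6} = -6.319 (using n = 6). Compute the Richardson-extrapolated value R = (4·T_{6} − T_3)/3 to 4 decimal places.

R = (4·T_{6} − T_3) / 3 = (4·(-6.319) − (-5.733))/3 = (-19.543)/3 = -6.5143.

-6.5143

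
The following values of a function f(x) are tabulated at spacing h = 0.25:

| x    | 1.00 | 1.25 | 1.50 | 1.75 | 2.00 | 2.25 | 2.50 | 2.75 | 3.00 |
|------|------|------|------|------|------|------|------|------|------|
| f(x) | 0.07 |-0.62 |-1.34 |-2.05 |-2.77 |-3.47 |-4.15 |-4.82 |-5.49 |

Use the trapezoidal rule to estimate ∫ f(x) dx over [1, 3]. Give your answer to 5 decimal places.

h = 0.25, n = 8.
(h/2)·[y₀ + 2y₁ + 2y₂ + 2y₃ + 2y₄ + 2y₅ + 2y₆ + 2y₇ + y₈] = 0.125·(-43.86) = -5.48250.

-5.48250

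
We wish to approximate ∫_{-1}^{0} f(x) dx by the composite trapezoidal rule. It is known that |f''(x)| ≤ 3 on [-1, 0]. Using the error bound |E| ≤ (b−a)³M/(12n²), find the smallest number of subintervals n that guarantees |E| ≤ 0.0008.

Need 3/(12n²) ≤ 0.0008.
n² ≥ 3/(12·0.0008) = 312.5 ⇒ n ≥ 17.6777, so the smallest n is 18.

18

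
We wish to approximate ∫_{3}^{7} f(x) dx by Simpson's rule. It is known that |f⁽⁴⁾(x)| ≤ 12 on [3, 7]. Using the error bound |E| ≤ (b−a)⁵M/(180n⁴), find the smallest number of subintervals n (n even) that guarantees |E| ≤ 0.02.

8

Need 12288/(180n⁴) ≤ 0.02.
n⁴ ≥ 12288/(180·0.02) = 3413.33 ⇒ n ≥ 7.6435, so the smallest even n is 8. (n must be even for Simpson's rule.)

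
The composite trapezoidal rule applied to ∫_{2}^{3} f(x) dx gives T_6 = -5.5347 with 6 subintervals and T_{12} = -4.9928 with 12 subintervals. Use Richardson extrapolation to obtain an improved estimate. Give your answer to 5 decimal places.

-4.81217

R = (4·T_{12} − T_6) / 3 = (4·(-4.9928) − (-5.5347))/3 = (-14.4365)/3 = -4.81217.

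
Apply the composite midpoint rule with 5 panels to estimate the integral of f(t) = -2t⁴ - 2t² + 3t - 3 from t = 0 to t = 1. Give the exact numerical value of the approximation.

-2.54676

h = (1 − 0)/5 = 0.2.
Midpoints m₁,…,m₅ = 0.1, 0.3, 0.5, 0.7, 0.9.
f(m₁)=-2.7202, f(m₂)=-2.2962, f(m₃)=-2.125, f(m₄)=-2.3602, f(m₅)=-3.2322.
h·[f(m₁) + f(m₂) + f(m₃) + f(m₄) + f(m₅)] = 0.2·(-12.7338) = -2.54676.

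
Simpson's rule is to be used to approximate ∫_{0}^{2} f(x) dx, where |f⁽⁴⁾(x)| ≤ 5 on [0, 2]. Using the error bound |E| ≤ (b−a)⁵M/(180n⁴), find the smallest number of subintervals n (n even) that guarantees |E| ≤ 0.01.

4

Need 160/(180n⁴) ≤ 0.01.
n⁴ ≥ 160/(180·0.01) = 88.8889 ⇒ n ≥ 3.0705, so the smallest even n is 4. (n must be even for Simpson's rule.)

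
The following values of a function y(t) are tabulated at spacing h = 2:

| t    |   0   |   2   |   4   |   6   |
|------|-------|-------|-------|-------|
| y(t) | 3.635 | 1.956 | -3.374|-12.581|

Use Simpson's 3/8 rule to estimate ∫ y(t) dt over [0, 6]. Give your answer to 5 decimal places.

h = 2, n = 3.
(3h/8)·[y₀ + 3y₁ + 3y₂ + y₃] = 0.75·(-13.200) = -9.90000.

-9.90000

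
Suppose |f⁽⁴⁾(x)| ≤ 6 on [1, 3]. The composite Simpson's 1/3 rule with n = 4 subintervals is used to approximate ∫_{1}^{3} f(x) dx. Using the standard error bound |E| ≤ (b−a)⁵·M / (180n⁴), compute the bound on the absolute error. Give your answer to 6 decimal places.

0.004167

|E| ≤ (2)⁵·6 / (180·4⁴) = 192/46080 = 0.004167.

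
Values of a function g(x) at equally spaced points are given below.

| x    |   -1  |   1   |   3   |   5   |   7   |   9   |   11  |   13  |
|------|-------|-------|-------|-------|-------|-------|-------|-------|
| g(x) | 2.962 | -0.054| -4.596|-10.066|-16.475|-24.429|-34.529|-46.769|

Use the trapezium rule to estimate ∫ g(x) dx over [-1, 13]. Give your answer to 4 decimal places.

-224.1050

h = 2, n = 7.
(h/2)·[y₀ + 2y₁ + 2y₂ + 2y₃ + 2y₄ + 2y₅ + 2y₆ + y₇] = 1·(-224.105) = -224.1050.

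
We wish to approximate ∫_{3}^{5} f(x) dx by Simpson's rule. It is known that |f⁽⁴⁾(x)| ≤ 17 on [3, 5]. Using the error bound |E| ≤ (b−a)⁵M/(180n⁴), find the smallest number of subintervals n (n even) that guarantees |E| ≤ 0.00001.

24

Need 544/(180n⁴) ≤ 0.00001.
n⁴ ≥ 544/(180·0.00001) = 302222 ⇒ n ≥ 23.4467, so the smallest even n is 24. (n must be even for Simpson's rule.)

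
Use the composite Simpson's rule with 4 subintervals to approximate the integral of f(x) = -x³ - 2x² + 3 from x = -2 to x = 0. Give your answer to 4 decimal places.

h = (0 − (-2))/4 = 0.5.
Nodes x₀,…,x₄ = -2, -1.5, -1, -0.5, 0.
f(x) = -x³ - 2x² + 3: f₀=3, f₁=1.875, f₂=2, f₃=2.625, f₄=3.
(h/3)·[f₀ + 4f₁ + 2f₂ + 4f₃ + f₄] = 0.166667·(28) = 4.6667.

4.6667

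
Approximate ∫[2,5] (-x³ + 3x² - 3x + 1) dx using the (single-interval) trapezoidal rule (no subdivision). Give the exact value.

-97.5

T = (b−a)/2 · [f(2) + f(5)] = 1.5·[(-1) + (-64)] = -97.5.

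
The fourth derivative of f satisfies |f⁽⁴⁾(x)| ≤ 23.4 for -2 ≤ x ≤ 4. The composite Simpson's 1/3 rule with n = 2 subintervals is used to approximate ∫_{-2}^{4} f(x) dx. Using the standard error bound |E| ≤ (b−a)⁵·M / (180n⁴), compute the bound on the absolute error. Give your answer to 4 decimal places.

63.1800

|E| ≤ (6)⁵·23.4 / (180·2⁴) = 181958.4/2880 = 63.1800.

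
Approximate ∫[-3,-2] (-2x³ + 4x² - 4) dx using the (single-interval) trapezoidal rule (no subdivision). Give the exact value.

T = (b−a)/2 · [f(-3) + f(-2)] = 0.5·[86 + 28] = 57.

57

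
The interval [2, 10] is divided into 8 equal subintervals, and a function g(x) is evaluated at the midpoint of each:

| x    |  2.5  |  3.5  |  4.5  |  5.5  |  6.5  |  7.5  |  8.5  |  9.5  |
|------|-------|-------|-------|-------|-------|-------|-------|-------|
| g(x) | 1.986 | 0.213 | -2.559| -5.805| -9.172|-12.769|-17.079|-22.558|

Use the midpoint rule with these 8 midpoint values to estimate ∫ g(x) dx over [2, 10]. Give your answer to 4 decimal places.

h = 1, n = 8.
h·[y(m₁) + y(m₂) + y(m₃) + y(m₄) + y(m₅) + y(m₆) + y(m₇) + y(m₈)] = 1·(-67.743) = -67.7430.

-67.7430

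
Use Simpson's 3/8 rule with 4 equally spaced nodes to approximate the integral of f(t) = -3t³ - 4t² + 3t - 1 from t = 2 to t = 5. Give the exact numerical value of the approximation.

-584.25

h = (5 − 2)/3 = 1.
Nodes t₀,…,t₃ = 2, 3, 4, 5.
f(t) = -3t³ - 4t² + 3t - 1: f₀=-35, f₁=-109, f₂=-245, f₃=-461.
(3h/8)·[f₀ + 3f₁ + 3f₂ + f₃] = 0.375·(-1558) = -584.25.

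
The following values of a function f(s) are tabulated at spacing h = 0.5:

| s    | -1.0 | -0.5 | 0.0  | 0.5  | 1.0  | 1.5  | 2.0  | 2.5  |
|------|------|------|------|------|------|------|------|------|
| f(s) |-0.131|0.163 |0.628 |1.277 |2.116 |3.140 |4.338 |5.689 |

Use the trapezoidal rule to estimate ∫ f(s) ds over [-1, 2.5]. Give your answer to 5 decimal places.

7.22050

h = 0.5, n = 7.
(h/2)·[y₀ + 2y₁ + 2y₂ + 2y₃ + 2y₄ + 2y₅ + 2y₆ + y₇] = 0.25·(28.882) = 7.22050.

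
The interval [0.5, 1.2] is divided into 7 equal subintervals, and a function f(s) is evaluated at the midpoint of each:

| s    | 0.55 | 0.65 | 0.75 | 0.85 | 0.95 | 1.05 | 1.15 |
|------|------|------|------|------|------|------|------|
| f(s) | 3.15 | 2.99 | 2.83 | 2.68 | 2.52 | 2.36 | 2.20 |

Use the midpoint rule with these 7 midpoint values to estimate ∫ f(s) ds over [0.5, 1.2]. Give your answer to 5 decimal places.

1.87300

h = 0.1, n = 7.
h·[y(m₁) + y(m₂) + y(m₃) + y(m₄) + y(m₅) + y(m₆) + y(m₇)] = 0.1·(18.73) = 1.87300.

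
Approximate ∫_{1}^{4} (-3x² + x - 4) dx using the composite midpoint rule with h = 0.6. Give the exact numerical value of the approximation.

-67.23

h = (4 − 1)/5 = 0.6.
Midpoints m₁,…,m₅ = 1.3, 1.9, 2.5, 3.1, 3.7.
f(m₁)=-7.77, f(m₂)=-12.93, f(m₃)=-20.25, f(m₄)=-29.73, f(m₅)=-41.37.
h·[f(m₁) + f(m₂) + f(m₃) + f(m₄) + f(m₅)] = 0.6·(-112.05) = -67.23.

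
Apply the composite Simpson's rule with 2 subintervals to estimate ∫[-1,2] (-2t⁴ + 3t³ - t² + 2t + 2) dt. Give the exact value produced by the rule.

0

h = (2 − (-1))/2 = 1.5.
Nodes t₀,…,t₂ = -1, 0.5, 2.
f(t) = -2t⁴ + 3t³ - t² + 2t + 2: f₀=-6, f₁=3, f₂=-6.
(h/3)·[f₀ + 4f₁ + f₂] = 0.5·(0) = 0.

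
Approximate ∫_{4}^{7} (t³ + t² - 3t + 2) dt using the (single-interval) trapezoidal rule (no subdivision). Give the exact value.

T = (b−a)/2 · [f(4) + f(7)] = 1.5·[70 + 373] = 664.5.

664.5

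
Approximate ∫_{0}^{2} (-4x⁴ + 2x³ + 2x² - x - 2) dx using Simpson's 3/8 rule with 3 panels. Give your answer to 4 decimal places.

h = (2 − 0)/3 = 0.666667.
Nodes x₀,…,x₃ = 0, 0.666667, 1.333333, 2.
f(x) = -4x⁴ + 2x³ + 2x² - x - 2: f₀=-2, f₁=-1.975309, f₂=-7.679012, f₃=-44.
(3h/8)·[f₀ + 3f₁ + 3f₂ + f₃] = 0.25·(-74.962963) = -18.7407.

-18.7407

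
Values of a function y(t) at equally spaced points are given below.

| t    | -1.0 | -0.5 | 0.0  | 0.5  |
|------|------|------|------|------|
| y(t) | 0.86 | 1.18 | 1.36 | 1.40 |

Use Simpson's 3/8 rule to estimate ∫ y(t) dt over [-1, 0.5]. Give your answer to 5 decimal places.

h = 0.5, n = 3.
(3h/8)·[y₀ + 3y₁ + 3y₂ + y₃] = 0.1875·(9.88) = 1.85250.

1.85250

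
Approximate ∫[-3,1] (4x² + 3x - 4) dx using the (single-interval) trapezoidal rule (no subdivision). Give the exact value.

T = (b−a)/2 · [f(-3) + f(1)] = 2·[23 + 3] = 52.

52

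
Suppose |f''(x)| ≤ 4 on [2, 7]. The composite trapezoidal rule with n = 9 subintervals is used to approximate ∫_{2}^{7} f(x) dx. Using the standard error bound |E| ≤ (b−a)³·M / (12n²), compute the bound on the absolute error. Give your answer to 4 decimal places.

0.5144

|E| ≤ (5)³·4 / (12·9²) = 500/972 = 0.5144.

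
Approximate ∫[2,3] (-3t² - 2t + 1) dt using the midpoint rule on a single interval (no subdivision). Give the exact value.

-22.75

M = (b−a)·f(2.5) = 1·(-22.75) = -22.75.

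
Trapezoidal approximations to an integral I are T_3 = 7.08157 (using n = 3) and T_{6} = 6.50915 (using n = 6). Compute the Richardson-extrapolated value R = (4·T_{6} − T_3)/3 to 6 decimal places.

R = (4·T_{6} − T_3) / 3 = (4·6.50915 − 7.08157)/3 = (18.95503)/3 = 6.318343.

6.318343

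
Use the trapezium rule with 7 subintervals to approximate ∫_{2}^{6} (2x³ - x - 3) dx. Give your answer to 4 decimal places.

617.2245

h = (6 − 2)/7 = 0.571429.
Nodes x₀,…,x₇ = 2, 2.571429, 3.142857, 3.714286, 4.285714, 4.857143, 5.428571, 6.
f(x) = 2x³ - x - 3: f₀=11, f₁=28.434402, f₂=55.944606, f₃=95.769679, f₄=150.148688, f₅=221.320700, f₆=311.524781, f₇=423.
(h/2)·[f₀ + 2f₁ + 2f₂ + 2f₃ + 2f₄ + 2f₅ + 2f₆ + f₇] = 0.285714·(2160.285714) = 617.2245.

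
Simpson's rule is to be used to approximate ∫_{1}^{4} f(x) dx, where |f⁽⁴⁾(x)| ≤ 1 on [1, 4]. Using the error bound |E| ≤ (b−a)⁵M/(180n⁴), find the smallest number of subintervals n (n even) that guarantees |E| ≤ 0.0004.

Need 243/(180n⁴) ≤ 0.0004.
n⁴ ≥ 243/(180·0.0004) = 3375 ⇒ n ≥ 7.6220, so the smallest even n is 8. (n must be even for Simpson's rule.)

8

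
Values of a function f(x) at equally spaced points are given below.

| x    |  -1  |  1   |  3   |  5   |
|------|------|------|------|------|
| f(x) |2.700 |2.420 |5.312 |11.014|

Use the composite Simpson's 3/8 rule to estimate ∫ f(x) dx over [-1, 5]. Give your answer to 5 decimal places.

27.68250

h = 2, n = 3.
(3h/8)·[y₀ + 3y₁ + 3y₂ + y₃] = 0.75·(36.910) = 27.68250.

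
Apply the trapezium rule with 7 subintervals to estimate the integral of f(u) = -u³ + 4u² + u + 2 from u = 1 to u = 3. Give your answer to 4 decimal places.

h = (3 − 1)/7 = 0.285714.
Nodes u₀,…,u₇ = 1, 1.285714, 1.571429, 1.857143, 2.142857, 2.428571, 2.714286, 3.
f(u) = -u³ + 4u² + u + 2: f₀=6, f₁=7.772595, f₂=9.568513, f₃=11.247813, f₄=12.670554, f₅=13.696793, f₆=14.186589, f₇=14.
(h/2)·[f₀ + 2f₁ + 2f₂ + 2f₃ + 2f₄ + 2f₅ + 2f₆ + f₇] = 0.142857·(158.285714) = 22.6122.

22.6122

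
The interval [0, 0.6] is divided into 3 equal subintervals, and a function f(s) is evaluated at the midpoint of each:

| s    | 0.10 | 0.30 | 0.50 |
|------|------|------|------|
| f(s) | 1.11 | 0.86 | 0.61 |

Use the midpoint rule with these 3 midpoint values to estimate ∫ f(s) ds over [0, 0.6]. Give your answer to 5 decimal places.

h = 0.2, n = 3.
h·[y(m₁) + y(m₂) + y(m₃)] = 0.2·(2.58) = 0.51600.

0.51600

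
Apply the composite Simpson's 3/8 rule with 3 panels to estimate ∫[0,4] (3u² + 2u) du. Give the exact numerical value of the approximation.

80

h = (4 − 0)/3 = 1.333333.
Nodes u₀,…,u₃ = 0, 1.333333, 2.666667, 4.
f(u) = 3u² + 2u: f₀=0, f₁=8, f₂=26.666667, f₃=56.
(3h/8)·[f₀ + 3f₁ + 3f₂ + f₃] = 0.5·(160) = 80.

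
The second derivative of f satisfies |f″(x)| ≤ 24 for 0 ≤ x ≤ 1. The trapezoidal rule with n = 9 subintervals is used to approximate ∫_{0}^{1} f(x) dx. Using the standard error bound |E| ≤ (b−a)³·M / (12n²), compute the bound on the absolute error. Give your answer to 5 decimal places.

|E| ≤ (1)³·24 / (12·9²) = 24/972 = 0.02469.

0.02469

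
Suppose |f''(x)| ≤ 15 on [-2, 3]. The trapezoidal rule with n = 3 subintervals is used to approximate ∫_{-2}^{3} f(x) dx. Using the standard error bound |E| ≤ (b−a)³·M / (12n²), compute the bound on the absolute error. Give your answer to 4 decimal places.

|E| ≤ (5)³·15 / (12·3²) = 1875/108 = 17.3611.

17.3611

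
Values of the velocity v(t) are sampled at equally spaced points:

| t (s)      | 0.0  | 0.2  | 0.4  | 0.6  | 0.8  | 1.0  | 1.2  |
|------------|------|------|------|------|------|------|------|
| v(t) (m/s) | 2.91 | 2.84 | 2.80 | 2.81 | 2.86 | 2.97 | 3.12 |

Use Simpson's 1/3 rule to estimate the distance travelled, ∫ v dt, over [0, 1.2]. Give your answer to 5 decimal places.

3.45533

h = 0.2, n = 6.
(h/3)·[y₀ + 4y₁ + 2y₂ + 4y₃ + 2y₄ + 4y₅ + y₆] = 0.066667·(51.83) = 3.45533.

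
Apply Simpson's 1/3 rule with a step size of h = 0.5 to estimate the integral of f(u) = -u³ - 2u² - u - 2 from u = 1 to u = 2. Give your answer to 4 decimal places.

h = (2 − 1)/2 = 0.5.
Nodes u₀,…,u₂ = 1, 1.5, 2.
f(u) = -u³ - 2u² - u - 2: f₀=-6, f₁=-11.375, f₂=-20.
(h/3)·[f₀ + 4f₁ + f₂] = 0.166667·(-71.5) = -11.9167.

-11.9167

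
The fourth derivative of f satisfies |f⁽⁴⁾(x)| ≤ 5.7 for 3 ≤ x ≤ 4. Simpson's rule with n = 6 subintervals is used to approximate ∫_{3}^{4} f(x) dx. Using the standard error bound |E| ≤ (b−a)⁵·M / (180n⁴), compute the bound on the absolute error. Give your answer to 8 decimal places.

0.00002443

|E| ≤ (1)⁵·5.7 / (180·6⁴) = 5.7/233280 = 0.00002443.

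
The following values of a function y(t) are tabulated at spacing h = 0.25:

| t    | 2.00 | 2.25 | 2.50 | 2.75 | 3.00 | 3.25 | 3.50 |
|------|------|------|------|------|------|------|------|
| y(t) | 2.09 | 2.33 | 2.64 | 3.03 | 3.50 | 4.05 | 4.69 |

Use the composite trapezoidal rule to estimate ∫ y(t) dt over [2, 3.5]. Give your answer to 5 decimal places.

4.73500

h = 0.25, n = 6.
(h/2)·[y₀ + 2y₁ + 2y₂ + 2y₃ + 2y₄ + 2y₅ + y₆] = 0.125·(37.88) = 4.73500.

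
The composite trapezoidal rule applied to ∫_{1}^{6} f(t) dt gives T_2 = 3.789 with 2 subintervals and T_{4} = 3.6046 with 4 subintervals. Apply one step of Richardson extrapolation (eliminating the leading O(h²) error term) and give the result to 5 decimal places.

3.54313

R = (4·T_{4} − T_2) / 3 = (4·3.6046 − 3.789)/3 = (10.6294)/3 = 3.54313.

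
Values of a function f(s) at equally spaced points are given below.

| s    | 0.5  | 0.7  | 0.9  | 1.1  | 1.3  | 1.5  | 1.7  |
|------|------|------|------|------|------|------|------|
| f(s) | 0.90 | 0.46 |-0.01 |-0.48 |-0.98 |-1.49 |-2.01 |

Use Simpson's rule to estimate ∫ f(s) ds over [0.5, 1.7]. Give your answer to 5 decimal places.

h = 0.2, n = 6.
(h/3)·[y₀ + 4y₁ + 2y₂ + 4y₃ + 2y₄ + 4y₅ + y₆] = 0.066667·(-9.13) = -0.60867.

-0.60867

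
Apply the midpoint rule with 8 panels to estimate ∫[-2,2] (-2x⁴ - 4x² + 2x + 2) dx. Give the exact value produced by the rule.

-37.28125

h = (2 − (-2))/8 = 0.5.
Midpoints m₁,…,m₈ = -1.75, -1.25, -0.75, -0.25, 0.25, 0.75, 1.25, 1.75.
f(m₁)=-32.5078125, f(m₂)=-11.6328125, f(m₃)=-2.3828125, f(m₄)=1.2421875, f(m₅)=2.2421875, f(m₆)=0.6171875, f(m₇)=-6.6328125, f(m₈)=-25.5078125.
h·[f(m₁) + f(m₂) + f(m₃) + f(m₄) + f(m₅) + f(m₆) + f(m₇) + f(m₈)] = 0.5·(-74.5625) = -37.28125.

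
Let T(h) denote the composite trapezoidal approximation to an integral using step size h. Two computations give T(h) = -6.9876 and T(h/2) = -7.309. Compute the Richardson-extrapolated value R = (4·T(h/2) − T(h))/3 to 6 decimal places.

R = (4·T(h/2) − T(h)) / 3 = (4·(-7.309) − (-6.9876))/3 = (-22.2484)/3 = -7.416133.

-7.416133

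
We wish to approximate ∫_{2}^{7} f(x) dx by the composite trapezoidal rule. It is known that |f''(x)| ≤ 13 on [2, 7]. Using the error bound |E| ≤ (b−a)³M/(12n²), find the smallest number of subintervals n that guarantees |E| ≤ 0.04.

Need 1625/(12n²) ≤ 0.04.
n² ≥ 1625/(12·0.04) = 3385.42 ⇒ n ≥ 58.1843, so the smallest n is 59.

59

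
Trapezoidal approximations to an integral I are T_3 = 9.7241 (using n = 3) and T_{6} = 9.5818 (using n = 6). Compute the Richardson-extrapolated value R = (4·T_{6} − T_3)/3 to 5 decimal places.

9.53437

R = (4·T_{6} − T_3) / 3 = (4·9.5818 − 9.7241)/3 = (28.6031)/3 = 9.53437.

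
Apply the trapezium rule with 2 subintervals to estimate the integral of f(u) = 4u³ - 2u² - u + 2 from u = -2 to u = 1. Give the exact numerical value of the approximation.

h = (1 − (-2))/2 = 1.5.
Nodes u₀,…,u₂ = -2, -0.5, 1.
f(u) = 4u³ - 2u² - u + 2: f₀=-36, f₁=1.5, f₂=3.
(h/2)·[f₀ + 2f₁ + f₂] = 0.75·(-30) = -22.5.

-22.5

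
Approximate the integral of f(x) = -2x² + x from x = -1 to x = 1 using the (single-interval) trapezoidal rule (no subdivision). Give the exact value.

-4

T = (b−a)/2 · [f(-1) + f(1)] = 1·[(-3) + (-1)] = -4.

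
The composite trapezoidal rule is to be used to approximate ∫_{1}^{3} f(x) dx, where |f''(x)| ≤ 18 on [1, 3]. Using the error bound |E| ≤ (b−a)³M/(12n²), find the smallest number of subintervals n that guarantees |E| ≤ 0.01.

Need 144/(12n²) ≤ 0.01.
n² ≥ 144/(12·0.01) = 1200 ⇒ n ≥ 34.6410, so the smallest n is 35.

35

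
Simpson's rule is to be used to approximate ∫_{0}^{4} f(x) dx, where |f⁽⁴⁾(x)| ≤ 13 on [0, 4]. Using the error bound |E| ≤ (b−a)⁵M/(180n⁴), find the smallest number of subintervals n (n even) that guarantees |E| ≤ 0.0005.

20

Need 13312/(180n⁴) ≤ 0.0005.
n⁴ ≥ 13312/(180·0.0005) = 147911 ⇒ n ≥ 19.6110, so the smallest even n is 20. (n must be even for Simpson's rule.)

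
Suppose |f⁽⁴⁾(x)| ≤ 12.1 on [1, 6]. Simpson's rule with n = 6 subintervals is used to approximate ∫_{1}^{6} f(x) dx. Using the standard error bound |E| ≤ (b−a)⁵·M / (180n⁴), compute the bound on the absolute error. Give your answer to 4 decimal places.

|E| ≤ (5)⁵·12.1 / (180·6⁴) = 37812.5/233280 = 0.1621.

0.1621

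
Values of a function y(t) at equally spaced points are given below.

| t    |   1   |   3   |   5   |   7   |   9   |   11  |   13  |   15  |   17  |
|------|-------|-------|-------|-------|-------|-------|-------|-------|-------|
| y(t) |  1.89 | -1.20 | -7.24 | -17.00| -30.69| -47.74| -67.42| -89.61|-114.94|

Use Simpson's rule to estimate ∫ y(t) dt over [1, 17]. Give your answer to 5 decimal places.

-630.63333

h = 2, n = 8.
(h/3)·[y₀ + 4y₁ + 2y₂ + 4y₃ + 2y₄ + 4y₅ + 2y₆ + 4y₇ + y₈] = 0.666667·(-945.95) = -630.63333.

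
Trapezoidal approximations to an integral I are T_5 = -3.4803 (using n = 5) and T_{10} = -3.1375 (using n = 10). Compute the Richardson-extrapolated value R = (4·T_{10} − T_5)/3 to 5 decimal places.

R = (4·T_{10} − T_5) / 3 = (4·(-3.1375) − (-3.4803))/3 = (-9.0697)/3 = -3.02323.

-3.02323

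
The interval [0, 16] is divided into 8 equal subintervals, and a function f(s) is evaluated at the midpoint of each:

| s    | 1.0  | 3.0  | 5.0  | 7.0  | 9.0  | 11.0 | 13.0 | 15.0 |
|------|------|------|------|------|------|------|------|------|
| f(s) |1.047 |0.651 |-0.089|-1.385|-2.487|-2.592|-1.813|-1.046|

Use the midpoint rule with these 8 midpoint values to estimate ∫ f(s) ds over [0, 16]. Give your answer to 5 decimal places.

-15.42800

h = 2, n = 8.
h·[y(m₁) + y(m₂) + y(m₃) + y(m₄) + y(m₅) + y(m₆) + y(m₇) + y(m₈)] = 2·(-7.714) = -15.42800.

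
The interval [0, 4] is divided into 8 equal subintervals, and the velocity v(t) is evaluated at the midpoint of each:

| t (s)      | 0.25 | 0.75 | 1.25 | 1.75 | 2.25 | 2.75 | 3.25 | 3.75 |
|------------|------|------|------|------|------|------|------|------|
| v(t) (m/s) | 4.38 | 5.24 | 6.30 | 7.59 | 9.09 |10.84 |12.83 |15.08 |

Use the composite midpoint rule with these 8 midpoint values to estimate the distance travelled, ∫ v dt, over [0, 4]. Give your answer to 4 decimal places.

35.6750

h = 0.5, n = 8.
h·[y(m₁) + y(m₂) + y(m₃) + y(m₄) + y(m₅) + y(m₆) + y(m₇) + y(m₈)] = 0.5·(71.35) = 35.6750.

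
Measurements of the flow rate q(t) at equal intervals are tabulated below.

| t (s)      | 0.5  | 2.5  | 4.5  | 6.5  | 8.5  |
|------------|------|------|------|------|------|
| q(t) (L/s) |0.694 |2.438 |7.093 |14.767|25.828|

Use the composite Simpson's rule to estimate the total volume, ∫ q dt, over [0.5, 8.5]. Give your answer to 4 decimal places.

h = 2, n = 4.
(h/3)·[y₀ + 4y₁ + 2y₂ + 4y₃ + y₄] = 0.666667·(109.528) = 73.0187.

73.0187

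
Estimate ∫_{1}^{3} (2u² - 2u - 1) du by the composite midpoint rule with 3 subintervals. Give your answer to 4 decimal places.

h = (3 − 1)/3 = 0.666667.
Midpoints m₁,…,m₃ = 1.333333, 2, 2.666667.
f(m₁)=-0.111111, f(m₂)=3, f(m₃)=7.888889.
h·[f(m₁) + f(m₂) + f(m₃)] = 0.666667·(10.777778) = 7.1852.

7.1852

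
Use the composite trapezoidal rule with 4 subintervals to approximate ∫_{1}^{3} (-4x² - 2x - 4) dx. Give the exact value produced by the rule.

h = (3 − 1)/4 = 0.5.
Nodes x₀,…,x₄ = 1, 1.5, 2, 2.5, 3.
f(x) = -4x² - 2x - 4: f₀=-10, f₁=-16, f₂=-24, f₃=-34, f₄=-46.
(h/2)·[f₀ + 2f₁ + 2f₂ + 2f₃ + f₄] = 0.25·(-204) = -51.

-51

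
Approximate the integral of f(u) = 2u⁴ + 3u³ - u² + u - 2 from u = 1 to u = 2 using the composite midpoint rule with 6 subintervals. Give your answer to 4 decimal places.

20.7230

h = (2 − 1)/6 = 0.166667.
Midpoints m₁,…,m₆ = 1.083333, 1.25, 1.416667, 1.583333, 1.75, 1.916667.
f(m₁)=4.478684, f(m₂)=8.4296875, f(m₃)=13.994888, f(m₄)=21.553916, f(m₅)=31.5234375, f(m₆)=44.357157.
h·[f(m₁) + f(m₂) + f(m₃) + f(m₄) + f(m₅) + f(m₆)] = 0.166667·(124.337770) = 20.7230.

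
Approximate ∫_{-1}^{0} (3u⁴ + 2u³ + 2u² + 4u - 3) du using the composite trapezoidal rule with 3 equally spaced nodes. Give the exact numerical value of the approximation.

-4.03125

h = (0 − (-1))/2 = 0.5.
Nodes u₀,…,u₂ = -1, -0.5, 0.
f(u) = 3u⁴ + 2u³ + 2u² + 4u - 3: f₀=-4, f₁=-4.5625, f₂=-3.
(h/2)·[f₀ + 2f₁ + f₂] = 0.25·(-16.125) = -4.03125.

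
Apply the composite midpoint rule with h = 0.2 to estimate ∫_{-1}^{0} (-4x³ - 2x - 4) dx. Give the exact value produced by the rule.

-2.02

h = (0 − (-1))/5 = 0.2.
Midpoints m₁,…,m₅ = -0.9, -0.7, -0.5, -0.3, -0.1.
f(m₁)=0.716, f(m₂)=-1.228, f(m₃)=-2.5, f(m₄)=-3.292, f(m₅)=-3.796.
h·[f(m₁) + f(m₂) + f(m₃) + f(m₄) + f(m₅)] = 0.2·(-10.1) = -2.02.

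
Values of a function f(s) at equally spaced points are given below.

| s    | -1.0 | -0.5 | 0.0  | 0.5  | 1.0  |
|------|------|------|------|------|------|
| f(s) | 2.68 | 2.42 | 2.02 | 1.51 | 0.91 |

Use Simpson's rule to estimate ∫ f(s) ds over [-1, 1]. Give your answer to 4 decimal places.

3.8917

h = 0.5, n = 4.
(h/3)·[y₀ + 4y₁ + 2y₂ + 4y₃ + y₄] = 0.166667·(23.35) = 3.8917.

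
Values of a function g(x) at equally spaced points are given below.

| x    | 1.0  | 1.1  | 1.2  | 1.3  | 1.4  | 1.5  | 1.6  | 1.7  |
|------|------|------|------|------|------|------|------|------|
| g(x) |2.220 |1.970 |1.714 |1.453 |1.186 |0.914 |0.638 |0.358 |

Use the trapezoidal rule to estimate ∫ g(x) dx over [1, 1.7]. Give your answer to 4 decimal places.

0.9164

h = 0.1, n = 7.
(h/2)·[y₀ + 2y₁ + 2y₂ + 2y₃ + 2y₄ + 2y₅ + 2y₆ + y₇] = 0.05·(18.328) = 0.9164.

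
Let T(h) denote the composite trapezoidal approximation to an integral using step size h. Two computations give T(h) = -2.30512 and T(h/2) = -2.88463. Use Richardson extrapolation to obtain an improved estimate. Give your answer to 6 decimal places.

R = (4·T(h/2) − T(h)) / 3 = (4·(-2.88463) − (-2.30512))/3 = (-9.23340)/3 = -3.077800.

-3.077800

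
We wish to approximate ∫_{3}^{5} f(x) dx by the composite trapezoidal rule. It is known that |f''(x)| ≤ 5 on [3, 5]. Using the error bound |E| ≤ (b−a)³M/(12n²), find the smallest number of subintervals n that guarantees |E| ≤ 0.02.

13

Need 40/(12n²) ≤ 0.02.
n² ≥ 40/(12·0.02) = 166.667 ⇒ n ≥ 12.9099, so the smallest n is 13.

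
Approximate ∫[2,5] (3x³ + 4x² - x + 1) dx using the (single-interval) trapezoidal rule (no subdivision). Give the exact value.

T = (b−a)/2 · [f(2) + f(5)] = 1.5·[39 + 471] = 765.

765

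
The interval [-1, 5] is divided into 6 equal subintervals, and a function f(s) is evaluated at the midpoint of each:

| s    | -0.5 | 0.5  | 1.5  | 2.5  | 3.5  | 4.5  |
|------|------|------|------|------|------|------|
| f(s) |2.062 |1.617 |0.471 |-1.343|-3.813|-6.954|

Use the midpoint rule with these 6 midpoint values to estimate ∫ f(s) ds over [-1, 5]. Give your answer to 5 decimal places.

-7.96000

h = 1, n = 6.
h·[y(m₁) + y(m₂) + y(m₃) + y(m₄) + y(m₅) + y(m₆)] = 1·(-7.960) = -7.96000.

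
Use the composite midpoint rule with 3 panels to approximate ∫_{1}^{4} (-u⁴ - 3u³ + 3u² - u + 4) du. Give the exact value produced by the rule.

h = (4 − 1)/3 = 1.
Midpoints m₁,…,m₃ = 1.5, 2.5, 3.5.
f(m₁)=-5.9375, f(m₂)=-65.6875, f(m₃)=-241.4375.
h·[f(m₁) + f(m₂) + f(m₃)] = 1·(-313.0625) = -313.0625.

-313.0625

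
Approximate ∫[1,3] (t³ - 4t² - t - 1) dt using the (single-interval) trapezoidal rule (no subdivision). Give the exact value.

T = (b−a)/2 · [f(1) + f(3)] = 1·[(-5) + (-13)] = -18.

-18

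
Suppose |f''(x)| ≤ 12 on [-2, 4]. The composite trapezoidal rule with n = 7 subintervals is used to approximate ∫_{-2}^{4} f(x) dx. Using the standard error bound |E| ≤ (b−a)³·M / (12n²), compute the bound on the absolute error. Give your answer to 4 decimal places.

|E| ≤ (6)³·12 / (12·7²) = 2592/588 = 4.4082.

4.4082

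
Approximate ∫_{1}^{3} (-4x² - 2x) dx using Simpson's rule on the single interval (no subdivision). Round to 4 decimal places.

-42.6667

S = (b−a)/6 · [f(1) + 4f(2) + f(3)] = 0.333333·[(-6) + 4·(-20) + (-42)] = -42.6667.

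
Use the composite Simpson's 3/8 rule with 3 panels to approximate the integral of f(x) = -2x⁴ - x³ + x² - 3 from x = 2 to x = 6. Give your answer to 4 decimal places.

h = (6 − 2)/3 = 1.333333.
Nodes x₀,…,x₃ = 2, 3.333333, 4.666667, 6.
f(x) = -2x⁴ - x³ + x² - 3: f₀=-39, f₁=-275.839506, f₂=-1031.395062, f₃=-2775.
(3h/8)·[f₀ + 3f₁ + 3f₂ + f₃] = 0.5·(-6735.703704) = -3367.8519.

-3367.8519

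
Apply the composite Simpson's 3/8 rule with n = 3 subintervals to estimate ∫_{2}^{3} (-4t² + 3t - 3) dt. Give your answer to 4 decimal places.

-20.8333

h = (3 − 2)/3 = 0.333333.
Nodes t₀,…,t₃ = 2, 2.333333, 2.666667, 3.
f(t) = -4t² + 3t - 3: f₀=-13, f₁=-17.777778, f₂=-23.444444, f₃=-30.
(3h/8)·[f₀ + 3f₁ + 3f₂ + f₃] = 0.125·(-166.666667) = -20.8333.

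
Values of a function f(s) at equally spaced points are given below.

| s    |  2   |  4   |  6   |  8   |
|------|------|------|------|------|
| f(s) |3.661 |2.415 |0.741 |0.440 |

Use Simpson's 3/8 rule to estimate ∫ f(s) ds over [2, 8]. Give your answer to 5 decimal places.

h = 2, n = 3.
(3h/8)·[y₀ + 3y₁ + 3y₂ + y₃] = 0.75·(13.569) = 10.17675.

10.17675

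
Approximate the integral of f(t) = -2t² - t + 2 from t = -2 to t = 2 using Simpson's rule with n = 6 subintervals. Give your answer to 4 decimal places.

h = (2 − (-2))/6 = 0.666667.
Nodes t₀,…,t₆ = -2, -1.333333, -0.666667, 0, 0.666667, 1.333333, 2.
f(t) = -2t² - t + 2: f₀=-4, f₁=-0.222222, f₂=1.777778, f₃=2, f₄=0.444444, f₅=-2.888889, f₆=-8.
(h/3)·[f₀ + 4f₁ + 2f₂ + 4f₃ + 2f₄ + 4f₅ + f₆] = 0.222222·(-12) = -2.6667.

-2.6667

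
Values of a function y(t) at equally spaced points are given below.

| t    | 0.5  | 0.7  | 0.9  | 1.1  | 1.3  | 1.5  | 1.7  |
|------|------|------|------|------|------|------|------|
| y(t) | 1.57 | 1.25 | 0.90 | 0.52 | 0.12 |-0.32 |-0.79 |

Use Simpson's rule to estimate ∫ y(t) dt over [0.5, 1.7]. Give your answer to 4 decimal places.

0.5747

h = 0.2, n = 6.
(h/3)·[y₀ + 4y₁ + 2y₂ + 4y₃ + 2y₄ + 4y₅ + y₆] = 0.066667·(8.62) = 0.5747.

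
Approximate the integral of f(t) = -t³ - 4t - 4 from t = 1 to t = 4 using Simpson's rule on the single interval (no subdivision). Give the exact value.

S = (b−a)/6 · [f(1) + 4f(2.5) + f(4)] = 0.5·[(-9) + 4·(-29.625) + (-84)] = -105.75.

-105.75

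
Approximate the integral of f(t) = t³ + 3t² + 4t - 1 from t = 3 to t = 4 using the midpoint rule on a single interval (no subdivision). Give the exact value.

M = (b−a)·f(3.5) = 1·(92.625) = 92.625.

92.625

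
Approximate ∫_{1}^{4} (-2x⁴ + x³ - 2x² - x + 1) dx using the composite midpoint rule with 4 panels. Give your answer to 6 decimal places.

-380.966309

h = (4 − 1)/4 = 0.75.
Midpoints m₁,…,m₄ = 1.375, 2.125, 2.875, 3.625.
f(m₁)=-8.70556640625, f(m₂)=-41.34228515625, f(m₃)=-131.28369140625, f(m₄)=-326.62353515625.
h·[f(m₁) + f(m₂) + f(m₃) + f(m₄)] = 0.75·(-507.955078125) = -380.966309.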